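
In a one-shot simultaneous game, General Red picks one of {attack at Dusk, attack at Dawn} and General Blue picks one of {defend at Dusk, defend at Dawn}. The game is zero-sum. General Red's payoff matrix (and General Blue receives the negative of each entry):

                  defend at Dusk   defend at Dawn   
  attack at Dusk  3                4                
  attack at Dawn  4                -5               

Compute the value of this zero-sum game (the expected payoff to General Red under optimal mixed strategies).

For General Red to be willing to mix, General Red must be indifferent between attack at Dusk and attack at Dawn, which pins down General Blue's mix.
  General Red's payoff to attack at Dusk: q·3 + (1−q)·4 = -q + 4
  General Red's payoff to attack at Dawn: q·4 + (1−q)·(-5) = 9q - 5
  -q + 4 = 9q - 5  ⇒  -10q = -9  ⇒  q = 9/10.
The value is General Red's expected payoff against this mix (using attack at Dusk): (9/10)·3 + (1/10)·4 = 31/10.

v = 31/10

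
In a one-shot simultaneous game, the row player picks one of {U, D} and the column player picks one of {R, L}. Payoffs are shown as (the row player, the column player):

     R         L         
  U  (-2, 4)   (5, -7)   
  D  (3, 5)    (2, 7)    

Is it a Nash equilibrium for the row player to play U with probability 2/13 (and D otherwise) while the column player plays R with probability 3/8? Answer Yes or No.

Yes

Check the column player's indifference given the row player's mix p = 2/13:
  payoff from R = 63/13; payoff from L = 63/13 — equal.
Check the row player's indifference given the column player's mix q = 3/8:
  payoff from U = 19/8; payoff from D = 19/8 — equal.
Both players are indifferent, so neither can profitably deviate.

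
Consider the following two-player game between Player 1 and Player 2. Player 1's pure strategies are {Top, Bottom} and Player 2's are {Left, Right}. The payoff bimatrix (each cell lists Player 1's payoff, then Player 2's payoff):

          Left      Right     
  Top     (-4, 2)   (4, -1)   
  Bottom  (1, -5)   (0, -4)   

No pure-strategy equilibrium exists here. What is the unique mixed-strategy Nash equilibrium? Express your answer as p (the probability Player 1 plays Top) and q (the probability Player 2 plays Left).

p = 1/4, q = 4/9

In a mixed equilibrium Player 2 is indifferent between Left and Right; this condition fixes p.
  Player 2's payoff from Left: p·2 + (1−p)·(-5) = 7p - 5
  Player 2's payoff from Right: p·(-1) + (1−p)·(-4) = 3p - 4
  7p - 5 = 3p - 4  ⇒  4p = 1  ⇒  p = 1/4.
Player 1's indifference between Top and Bottom determines Player 2's mixing probability q:
  Player 1's expected payoff from Top: q·(-4) + (1−q)·4 = -8q + 4
  Player 1's expected payoff from Bottom: q·1 + (1−q)·0 = q
  -8q + 4 = q  ⇒  -9q = -4  ⇒  q = 4/9.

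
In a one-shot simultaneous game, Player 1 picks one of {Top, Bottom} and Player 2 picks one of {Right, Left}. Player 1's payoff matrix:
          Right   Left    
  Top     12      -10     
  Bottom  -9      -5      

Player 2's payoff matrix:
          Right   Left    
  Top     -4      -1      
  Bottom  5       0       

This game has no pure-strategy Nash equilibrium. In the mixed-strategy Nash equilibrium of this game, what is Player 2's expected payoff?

-5/8

Player 2's indifference between Right and Left determines Player 1's mixing probability p:
  Player 2's expected payoff from Right: p·(-4) + (1−p)·5 = -9p + 5
  Player 2's expected payoff from Left: p·(-1) + (1−p)·0 = -p
  -9p + 5 = -p  ⇒  -8p = -5  ⇒  p = 5/8.
At equilibrium Player 2 is indifferent across columns, so Player 2's payoff equals the payoff from Right: (5/8)·(-4) + (3/8)·5 = -5/8.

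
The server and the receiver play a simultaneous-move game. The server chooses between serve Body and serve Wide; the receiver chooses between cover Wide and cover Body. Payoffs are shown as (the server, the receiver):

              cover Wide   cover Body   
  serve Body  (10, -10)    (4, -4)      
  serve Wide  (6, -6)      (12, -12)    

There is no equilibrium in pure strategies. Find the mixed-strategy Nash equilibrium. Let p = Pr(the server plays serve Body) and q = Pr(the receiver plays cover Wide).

p = 1/2, q = 2/3

The receiver's indifference between cover Wide and cover Body determines the server's mixing probability p:
  the receiver's payoff to cover Wide: p·(-10) + (1−p)·(-6) = -4p - 6
  the receiver's payoff to cover Body: p·(-4) + (1−p)·(-12) = 8p - 12
  -4p - 6 = 8p - 12  ⇒  -12p = -6  ⇒  p = 1/2.
In a mixed equilibrium the server is indifferent between serve Body and serve Wide; this condition fixes q.
  the server's payoff to serve Body: q·10 + (1−q)·4 = 6q + 4
  the server's payoff to serve Wide: q·6 + (1−q)·12 = -6q + 12
  6q + 4 = -6q + 12  ⇒  12q = 8  ⇒  q = 2/3.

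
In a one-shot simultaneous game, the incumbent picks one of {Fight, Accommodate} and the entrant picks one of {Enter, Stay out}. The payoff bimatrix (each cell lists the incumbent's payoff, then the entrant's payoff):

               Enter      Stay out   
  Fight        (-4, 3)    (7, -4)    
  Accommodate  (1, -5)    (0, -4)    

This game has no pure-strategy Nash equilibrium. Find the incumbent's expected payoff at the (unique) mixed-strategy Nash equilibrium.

7/12

In a mixed equilibrium the incumbent is indifferent between Fight and Accommodate; this condition fixes q.
  the incumbent's payoff from Fight: q·(-4) + (1−q)·7 = -11q + 7
  the incumbent's payoff from Accommodate: q·1 + (1−q)·0 = q
  -11q + 7 = q  ⇒  -12q = -7  ⇒  q = 7/12.
At equilibrium the incumbent is indifferent across rows, so the incumbent's payoff equals the payoff from Fight: (7/12)·(-4) + (5/12)·7 = 7/12.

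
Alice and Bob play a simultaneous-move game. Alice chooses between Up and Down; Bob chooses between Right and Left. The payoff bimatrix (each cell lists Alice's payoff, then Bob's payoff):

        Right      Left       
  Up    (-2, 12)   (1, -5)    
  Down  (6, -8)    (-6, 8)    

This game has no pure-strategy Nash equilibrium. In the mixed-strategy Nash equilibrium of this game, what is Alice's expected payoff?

-2/5

In a mixed equilibrium Alice is indifferent between Up and Down; this condition fixes q.
  Alice's expected payoff from Up: q·(-2) + (1−q)·1 = -3q + 1
  Alice's expected payoff from Down: q·6 + (1−q)·(-6) = 12q - 6
  -3q + 1 = 12q - 6  ⇒  -15q = -7  ⇒  q = 7/15.
At equilibrium Alice is indifferent across rows, so Alice's payoff equals the payoff from Up: (7/15)·(-2) + (8/15)·1 = -2/5.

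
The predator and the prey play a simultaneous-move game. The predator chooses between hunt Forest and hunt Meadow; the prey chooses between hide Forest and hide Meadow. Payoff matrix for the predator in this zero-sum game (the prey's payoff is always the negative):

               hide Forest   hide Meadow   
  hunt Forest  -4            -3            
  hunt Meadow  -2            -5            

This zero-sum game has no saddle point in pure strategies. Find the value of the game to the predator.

In a mixed equilibrium the predator is indifferent between hunt Forest and hunt Meadow; this condition fixes q.
  the predator's payoff to hunt Forest: q·(-4) + (1−q)·(-3) = -q - 3
  the predator's payoff to hunt Meadow: q·(-2) + (1−q)·(-5) = 3q - 5
  -q - 3 = 3q - 5  ⇒  -4q = -2  ⇒  q = 1/2.
The value is the predator's expected payoff against this mix (using hunt Forest): (1/2)·(-4) + (1/2)·(-3) = -7/2.

v = -7/2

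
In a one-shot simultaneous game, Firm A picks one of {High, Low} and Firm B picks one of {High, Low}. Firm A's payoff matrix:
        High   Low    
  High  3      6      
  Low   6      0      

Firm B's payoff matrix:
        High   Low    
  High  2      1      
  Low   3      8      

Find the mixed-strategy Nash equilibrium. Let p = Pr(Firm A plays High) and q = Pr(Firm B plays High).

p = 5/6, q = 2/3

In a mixed equilibrium Firm B is indifferent between High and Low; this condition fixes p.
  Firm B's expected payoff from High: p·2 + (1−p)·3 = -p + 3
  Firm B's expected payoff from Low: p·1 + (1−p)·8 = -7p + 8
  -p + 3 = -7p + 8  ⇒  6p = 5  ⇒  p = 5/6.
Firm B's mix must leave Firm A indifferent between High and Low.
  Firm A's expected payoff from High: q·3 + (1−q)·6 = -3q + 6
  Firm A's expected payoff from Low: q·6 + (1−q)·0 = 6q
  -3q + 6 = 6q  ⇒  -9q = -6  ⇒  q = 2/3.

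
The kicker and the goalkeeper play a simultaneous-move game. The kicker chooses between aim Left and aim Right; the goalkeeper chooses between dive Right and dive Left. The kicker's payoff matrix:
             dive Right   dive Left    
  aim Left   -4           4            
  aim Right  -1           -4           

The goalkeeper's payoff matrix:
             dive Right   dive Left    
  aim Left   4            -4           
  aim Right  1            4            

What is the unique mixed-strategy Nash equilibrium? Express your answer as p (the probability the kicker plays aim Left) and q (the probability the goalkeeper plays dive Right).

Set the goalkeeper's expected payoff from dive Right equal to that from dive Left:
  the goalkeeper's payoff to dive Right: p·4 + (1−p)·1 = 3p + 1
  the goalkeeper's payoff to dive Left: p·(-4) + (1−p)·4 = -8p + 4
  3p + 1 = -8p + 4  ⇒  11p = 3  ⇒  p = 3/11.
For the kicker to be willing to mix, the kicker must be indifferent between aim Left and aim Right, which pins down the goalkeeper's mix.
  the kicker's payoff to aim Left: q·(-4) + (1−q)·4 = -8q + 4
  the kicker's payoff to aim Right: q·(-1) + (1−q)·(-4) = 3q - 4
  -8q + 4 = 3q - 4  ⇒  -11q = -8  ⇒  q = 8/11.

p = 3/11, q = 8/11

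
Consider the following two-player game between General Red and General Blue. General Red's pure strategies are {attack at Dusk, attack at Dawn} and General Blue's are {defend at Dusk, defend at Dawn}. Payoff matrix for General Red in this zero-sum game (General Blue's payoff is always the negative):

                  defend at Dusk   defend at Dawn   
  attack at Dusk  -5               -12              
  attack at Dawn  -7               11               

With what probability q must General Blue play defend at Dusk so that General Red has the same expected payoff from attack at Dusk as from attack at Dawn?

General Red's indifference between attack at Dusk and attack at Dawn determines General Blue's mixing probability q:
  General Red's payoff to attack at Dusk: q·(-5) + (1−q)·(-12) = 7q - 12
  General Red's payoff to attack at Dawn: q·(-7) + (1−q)·11 = -18q + 11
  7q - 12 = -18q + 11  ⇒  25q = 23  ⇒  q = 23/25.

q = 23/25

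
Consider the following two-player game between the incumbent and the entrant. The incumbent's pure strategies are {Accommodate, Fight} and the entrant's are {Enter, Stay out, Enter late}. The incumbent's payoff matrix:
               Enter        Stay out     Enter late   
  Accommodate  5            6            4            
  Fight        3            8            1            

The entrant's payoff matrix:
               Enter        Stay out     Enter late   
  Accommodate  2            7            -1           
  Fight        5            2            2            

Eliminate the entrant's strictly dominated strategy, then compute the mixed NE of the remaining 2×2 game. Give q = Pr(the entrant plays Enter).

The entrant's strategy Enter late is strictly dominated by Enter: 2 > -1 and 5 > 2. Eliminate Enter late.
For the incumbent to be willing to mix, the incumbent must be indifferent between Accommodate and Fight, which pins down the entrant's mix.
  the incumbent's expected payoff from Accommodate: q·5 + (1−q)·6 = -q + 6
  the incumbent's expected payoff from Fight: q·3 + (1−q)·8 = -5q + 8
  -q + 6 = -5q + 8  ⇒  4q = 2  ⇒  q = 1/2.

q = 1/2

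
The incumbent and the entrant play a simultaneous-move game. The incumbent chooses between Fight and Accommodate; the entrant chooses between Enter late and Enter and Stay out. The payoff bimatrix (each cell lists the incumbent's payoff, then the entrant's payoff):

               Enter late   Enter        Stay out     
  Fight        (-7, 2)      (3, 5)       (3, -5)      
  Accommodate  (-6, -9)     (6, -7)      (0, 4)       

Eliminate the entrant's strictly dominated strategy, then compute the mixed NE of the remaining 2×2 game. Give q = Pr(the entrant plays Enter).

The entrant's strategy Enter late is strictly dominated by Enter: 5 > 2 and -7 > -9. Eliminate Enter late.
The incumbent's indifference between Fight and Accommodate determines the entrant's mixing probability q:
  the incumbent's payoff from Fight: q·3 + (1−q)·3 = 3
  the incumbent's payoff from Accommodate: q·6 + (1−q)·0 = 6q
  3 = 6q  ⇒  -6q = -3  ⇒  q = 1/2.

q = 1/2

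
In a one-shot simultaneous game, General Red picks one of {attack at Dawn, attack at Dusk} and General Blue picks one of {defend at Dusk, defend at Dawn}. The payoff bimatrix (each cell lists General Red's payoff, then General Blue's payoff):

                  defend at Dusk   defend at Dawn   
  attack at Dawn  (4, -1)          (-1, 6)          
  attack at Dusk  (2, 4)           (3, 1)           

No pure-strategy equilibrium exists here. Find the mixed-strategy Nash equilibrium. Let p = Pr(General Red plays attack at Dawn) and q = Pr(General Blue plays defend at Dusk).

General Red's mix must leave General Blue indifferent between defend at Dusk and defend at Dawn.
  General Blue's payoff from defend at Dusk: p·(-1) + (1−p)·4 = -5p + 4
  General Blue's payoff from defend at Dawn: p·6 + (1−p)·1 = 5p + 1
  -5p + 4 = 5p + 1  ⇒  -10p = -3  ⇒  p = 3/10.
For General Red to be willing to mix, General Red must be indifferent between attack at Dawn and attack at Dusk, which pins down General Blue's mix.
  General Red's payoff from attack at Dawn: q·4 + (1−q)·(-1) = 5q - 1
  General Red's payoff from attack at Dusk: q·2 + (1−q)·3 = -q + 3
  5q - 1 = -q + 3  ⇒  6q = 4  ⇒  q = 2/3.

p = 3/10, q = 2/3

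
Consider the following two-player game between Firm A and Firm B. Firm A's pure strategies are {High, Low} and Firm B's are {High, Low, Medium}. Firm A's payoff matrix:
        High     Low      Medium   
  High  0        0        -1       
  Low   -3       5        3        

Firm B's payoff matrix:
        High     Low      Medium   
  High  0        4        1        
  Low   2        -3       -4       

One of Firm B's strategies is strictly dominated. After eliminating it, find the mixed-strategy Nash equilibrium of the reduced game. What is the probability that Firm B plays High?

q = 5/8

Firm B's strategy Medium is strictly dominated by Low: 4 > 1 and -3 > -4. Eliminate Medium.
In a mixed equilibrium Firm A is indifferent between High and Low; this condition fixes q.
  Firm A's payoff from High: q·0 + (1−q)·0 = 0
  Firm A's payoff from Low: q·(-3) + (1−q)·5 = -8q + 5
  0 = -8q + 5  ⇒  8q = 5  ⇒  q = 5/8.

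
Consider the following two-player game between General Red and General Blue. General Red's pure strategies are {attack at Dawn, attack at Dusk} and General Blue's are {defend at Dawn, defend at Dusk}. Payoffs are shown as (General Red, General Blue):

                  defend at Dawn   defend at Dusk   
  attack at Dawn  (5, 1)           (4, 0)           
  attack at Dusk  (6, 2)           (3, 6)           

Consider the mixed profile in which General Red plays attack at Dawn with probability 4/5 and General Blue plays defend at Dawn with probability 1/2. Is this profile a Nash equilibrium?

Check General Blue's indifference given General Red's mix p = 4/5:
  payoff from defend at Dawn = 6/5; payoff from defend at Dusk = 6/5 — equal.
Check General Red's indifference given General Blue's mix q = 1/2:
  payoff from attack at Dawn = 9/2; payoff from attack at Dusk = 9/2 — equal.
Both players are indifferent, so neither can profitably deviate.

Yes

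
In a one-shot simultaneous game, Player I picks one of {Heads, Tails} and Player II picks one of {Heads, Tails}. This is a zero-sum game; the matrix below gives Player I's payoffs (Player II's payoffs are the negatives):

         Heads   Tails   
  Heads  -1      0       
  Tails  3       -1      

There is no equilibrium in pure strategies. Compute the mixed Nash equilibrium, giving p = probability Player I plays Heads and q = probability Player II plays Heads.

In a mixed equilibrium Player II is indifferent between Heads and Tails; this condition fixes p.
  Player II's expected payoff from Heads: p·1 + (1−p)·(-3) = 4p - 3
  Player II's expected payoff from Tails: p·0 + (1−p)·1 = -p + 1
  4p - 3 = -p + 1  ⇒  5p = 4  ⇒  p = 4/5.
In a mixed equilibrium Player I is indifferent between Heads and Tails; this condition fixes q.
  Player I's payoff from Heads: q·(-1) + (1−q)·0 = -q
  Player I's payoff from Tails: q·3 + (1−q)·(-1) = 4q - 1
  -q = 4q - 1  ⇒  -5q = -1  ⇒  q = 1/5.

p = 4/5, q = 1/5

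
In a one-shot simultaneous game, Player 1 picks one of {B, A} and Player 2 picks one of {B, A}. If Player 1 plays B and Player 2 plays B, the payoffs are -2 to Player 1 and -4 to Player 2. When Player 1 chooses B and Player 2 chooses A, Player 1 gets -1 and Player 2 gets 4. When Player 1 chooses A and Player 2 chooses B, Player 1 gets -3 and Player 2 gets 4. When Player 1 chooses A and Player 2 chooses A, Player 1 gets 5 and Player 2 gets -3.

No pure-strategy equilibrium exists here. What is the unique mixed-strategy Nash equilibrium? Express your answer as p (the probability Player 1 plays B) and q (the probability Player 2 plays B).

p = 7/15, q = 6/7

Player 2's indifference between B and A determines Player 1's mixing probability p:
  Player 2's payoff to B: p·(-4) + (1−p)·4 = -8p + 4
  Player 2's payoff to A: p·4 + (1−p)·(-3) = 7p - 3
  -8p + 4 = 7p - 3  ⇒  -15p = -7  ⇒  p = 7/15.
Player 1's indifference between B and A determines Player 2's mixing probability q:
  Player 1's payoff from B: q·(-2) + (1−q)·(-1) = -q - 1
  Player 1's payoff from A: q·(-3) + (1−q)·5 = -8q + 5
  -q - 1 = -8q + 5  ⇒  7q = 6  ⇒  q = 6/7.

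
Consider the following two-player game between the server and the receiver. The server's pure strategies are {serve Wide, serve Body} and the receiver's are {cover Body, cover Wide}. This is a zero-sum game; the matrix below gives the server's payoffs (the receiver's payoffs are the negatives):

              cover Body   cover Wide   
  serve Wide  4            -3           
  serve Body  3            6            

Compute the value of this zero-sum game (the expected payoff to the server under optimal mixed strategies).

In a mixed equilibrium the server is indifferent between serve Wide and serve Body; this condition fixes q.
  the server's payoff to serve Wide: q·4 + (1−q)·(-3) = 7q - 3
  the server's payoff to serve Body: q·3 + (1−q)·6 = -3q + 6
  7q - 3 = -3q + 6  ⇒  10q = 9  ⇒  q = 9/10.
The value is the server's expected payoff against this mix (using serve Wide): (9/10)·4 + (1/10)·(-3) = 33/10.

v = 33/10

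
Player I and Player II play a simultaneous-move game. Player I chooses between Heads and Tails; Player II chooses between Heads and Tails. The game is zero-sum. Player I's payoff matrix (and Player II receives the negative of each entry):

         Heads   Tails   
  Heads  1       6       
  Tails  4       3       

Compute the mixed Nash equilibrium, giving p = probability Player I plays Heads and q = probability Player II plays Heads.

In a mixed equilibrium Player II is indifferent between Heads and Tails; this condition fixes p.
  Player II's expected payoff from Heads: p·(-1) + (1−p)·(-4) = 3p - 4
  Player II's expected payoff from Tails: p·(-6) + (1−p)·(-3) = -3p - 3
  3p - 4 = -3p - 3  ⇒  6p = 1  ⇒  p = 1/6.
Player I's indifference between Heads and Tails determines Player II's mixing probability q:
  Player I's payoff from Heads: q·1 + (1−q)·6 = -5q + 6
  Player I's payoff from Tails: q·4 + (1−q)·3 = q + 3
  -5q + 6 = q + 3  ⇒  -6q = -3  ⇒  q = 1/2.

p = 1/6, q = 1/2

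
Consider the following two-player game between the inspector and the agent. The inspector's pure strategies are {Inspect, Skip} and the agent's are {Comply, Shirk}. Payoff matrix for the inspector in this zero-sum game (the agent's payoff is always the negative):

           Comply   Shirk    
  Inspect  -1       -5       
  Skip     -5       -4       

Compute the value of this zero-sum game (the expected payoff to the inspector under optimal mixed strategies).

v = -21/5

For the inspector to be willing to mix, the inspector must be indifferent between Inspect and Skip, which pins down the agent's mix.
  the inspector's expected payoff from Inspect: q·(-1) + (1−q)·(-5) = 4q - 5
  the inspector's expected payoff from Skip: q·(-5) + (1−q)·(-4) = -q - 4
  4q - 5 = -q - 4  ⇒  5q = 1  ⇒  q = 1/5.
The value is the inspector's expected payoff against this mix (using Inspect): (1/5)·(-1) + (4/5)·(-5) = -21/5.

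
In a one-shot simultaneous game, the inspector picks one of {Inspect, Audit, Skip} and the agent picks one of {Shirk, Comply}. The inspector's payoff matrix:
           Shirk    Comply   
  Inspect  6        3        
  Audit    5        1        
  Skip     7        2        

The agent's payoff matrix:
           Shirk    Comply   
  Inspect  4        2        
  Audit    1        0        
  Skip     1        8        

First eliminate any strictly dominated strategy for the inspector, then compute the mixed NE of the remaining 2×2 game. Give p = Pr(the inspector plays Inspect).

p = 7/9

The inspector's strategy Audit is strictly dominated by Skip: 7 > 5 and 2 > 1. Eliminate Audit.
In a mixed equilibrium the agent is indifferent between Shirk and Comply; this condition fixes p.
  the agent's payoff from Shirk: p·4 + (1−p)·1 = 3p + 1
  the agent's payoff from Comply: p·2 + (1−p)·8 = -6p + 8
  3p + 1 = -6p + 8  ⇒  9p = 7  ⇒  p = 7/9.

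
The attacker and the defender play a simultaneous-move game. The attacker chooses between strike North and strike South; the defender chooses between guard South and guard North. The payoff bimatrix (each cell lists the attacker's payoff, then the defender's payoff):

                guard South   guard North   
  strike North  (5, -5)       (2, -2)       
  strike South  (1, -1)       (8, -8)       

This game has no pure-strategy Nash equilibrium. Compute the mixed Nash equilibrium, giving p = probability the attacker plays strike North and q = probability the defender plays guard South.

The defender's indifference between guard South and guard North determines the attacker's mixing probability p:
  the defender's expected payoff from guard South: p·(-5) + (1−p)·(-1) = -4p - 1
  the defender's expected payoff from guard North: p·(-2) + (1−p)·(-8) = 6p - 8
  -4p - 1 = 6p - 8  ⇒  -10p = -7  ⇒  p = 7/10.
The defender's mix must leave the attacker indifferent between strike North and strike South.
  the attacker's expected payoff from strike North: q·5 + (1−q)·2 = 3q + 2
  the attacker's expected payoff from strike South: q·1 + (1−q)·8 = -7q + 8
  3q + 2 = -7q + 8  ⇒  10q = 6  ⇒  q = 3/5.

p = 7/10, q = 3/5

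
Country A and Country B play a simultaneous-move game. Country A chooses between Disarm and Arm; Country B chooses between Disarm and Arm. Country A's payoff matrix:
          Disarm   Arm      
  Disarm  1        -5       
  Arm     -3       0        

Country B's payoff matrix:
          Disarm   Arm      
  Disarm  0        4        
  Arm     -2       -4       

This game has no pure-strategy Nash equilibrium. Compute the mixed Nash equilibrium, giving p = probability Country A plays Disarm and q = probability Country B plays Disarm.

p = 1/3, q = 5/9

In a mixed equilibrium Country B is indifferent between Disarm and Arm; this condition fixes p.
  Country B's payoff to Disarm: p·0 + (1−p)·(-2) = 2p - 2
  Country B's payoff to Arm: p·4 + (1−p)·(-4) = 8p - 4
  2p - 2 = 8p - 4  ⇒  -6p = -2  ⇒  p = 1/3.
Country B's mix must leave Country A indifferent between Disarm and Arm.
  Country A's expected payoff from Disarm: q·1 + (1−q)·(-5) = 6q - 5
  Country A's expected payoff from Arm: q·(-3) + (1−q)·0 = -3q
  6q - 5 = -3q  ⇒  9q = 5  ⇒  q = 5/9.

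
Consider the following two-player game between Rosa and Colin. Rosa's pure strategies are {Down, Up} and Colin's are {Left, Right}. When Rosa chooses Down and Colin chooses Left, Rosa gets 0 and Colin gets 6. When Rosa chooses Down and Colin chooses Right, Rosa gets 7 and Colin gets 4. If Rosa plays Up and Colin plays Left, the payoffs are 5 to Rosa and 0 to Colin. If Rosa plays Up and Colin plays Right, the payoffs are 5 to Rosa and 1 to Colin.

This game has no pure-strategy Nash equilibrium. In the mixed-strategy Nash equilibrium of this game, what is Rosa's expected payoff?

In a mixed equilibrium Rosa is indifferent between Down and Up; this condition fixes q.
  Rosa's expected payoff from Down: q·0 + (1−q)·7 = -7q + 7
  Rosa's expected payoff from Up: q·5 + (1−q)·5 = 5
  -7q + 7 = 5  ⇒  -7q = -2  ⇒  q = 2/7.
At equilibrium Rosa is indifferent across rows, so Rosa's payoff equals the payoff from Down: (2/7)·0 + (5/7)·7 = 5.

5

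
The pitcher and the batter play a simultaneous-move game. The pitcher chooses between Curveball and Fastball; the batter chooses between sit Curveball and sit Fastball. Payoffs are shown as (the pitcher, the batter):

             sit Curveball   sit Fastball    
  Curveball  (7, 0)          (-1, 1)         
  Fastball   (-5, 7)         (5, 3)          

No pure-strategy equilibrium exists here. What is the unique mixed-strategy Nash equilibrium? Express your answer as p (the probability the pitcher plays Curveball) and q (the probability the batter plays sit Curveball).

The batter's indifference between sit Curveball and sit Fastball determines the pitcher's mixing probability p:
  the batter's expected payoff from sit Curveball: p·0 + (1−p)·7 = -7p + 7
  the batter's expected payoff from sit Fastball: p·1 + (1−p)·3 = -2p + 3
  -7p + 7 = -2p + 3  ⇒  -5p = -4  ⇒  p = 4/5.
For the pitcher to be willing to mix, the pitcher must be indifferent between Curveball and Fastball, which pins down the batter's mix.
  the pitcher's payoff from Curveball: q·7 + (1−q)·(-1) = 8q - 1
  the pitcher's payoff from Fastball: q·(-5) + (1−q)·5 = -10q + 5
  8q - 1 = -10q + 5  ⇒  18q = 6  ⇒  q = 1/3.

p = 4/5, q = 1/3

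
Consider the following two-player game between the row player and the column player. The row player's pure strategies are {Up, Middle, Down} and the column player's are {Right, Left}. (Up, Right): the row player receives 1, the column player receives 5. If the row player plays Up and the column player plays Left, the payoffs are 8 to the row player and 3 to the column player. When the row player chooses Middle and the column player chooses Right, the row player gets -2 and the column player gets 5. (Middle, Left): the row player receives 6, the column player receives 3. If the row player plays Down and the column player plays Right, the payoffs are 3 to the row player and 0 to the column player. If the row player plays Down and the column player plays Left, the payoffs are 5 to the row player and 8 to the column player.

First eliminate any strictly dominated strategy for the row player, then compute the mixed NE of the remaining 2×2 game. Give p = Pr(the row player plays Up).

p = 4/5

The row player's strategy Middle is strictly dominated by Up: 1 > -2 and 8 > 6. Eliminate Middle.
For the column player to be willing to mix, the column player must be indifferent between Right and Left, which pins down the row player's mix.
  the column player's payoff to Right: p·5 + (1−p)·0 = 5p
  the column player's payoff to Left: p·3 + (1−p)·8 = -5p + 8
  5p = -5p + 8  ⇒  10p = 8  ⇒  p = 4/5.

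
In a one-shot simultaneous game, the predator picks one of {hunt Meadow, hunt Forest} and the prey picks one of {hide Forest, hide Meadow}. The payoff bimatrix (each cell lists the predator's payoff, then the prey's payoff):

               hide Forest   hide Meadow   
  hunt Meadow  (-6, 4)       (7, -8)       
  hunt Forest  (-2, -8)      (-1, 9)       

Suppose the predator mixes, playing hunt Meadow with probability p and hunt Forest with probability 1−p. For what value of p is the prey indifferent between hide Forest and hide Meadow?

The prey's indifference between hide Forest and hide Meadow determines the predator's mixing probability p:
  the prey's payoff to hide Forest: p·4 + (1−p)·(-8) = 12p - 8
  the prey's payoff to hide Meadow: p·(-8) + (1−p)·9 = -17p + 9
  12p - 8 = -17p + 9  ⇒  29p = 17  ⇒  p = 17/29.

p = 17/29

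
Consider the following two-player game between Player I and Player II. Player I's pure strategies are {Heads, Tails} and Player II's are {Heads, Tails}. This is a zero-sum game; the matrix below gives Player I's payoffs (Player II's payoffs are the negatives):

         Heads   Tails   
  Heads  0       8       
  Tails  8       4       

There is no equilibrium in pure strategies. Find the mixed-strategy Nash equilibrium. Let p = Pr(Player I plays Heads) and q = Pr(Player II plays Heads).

p = 1/3, q = 1/3

Set Player II's expected payoff from Heads equal to that from Tails:
  Player II's payoff to Heads: p·0 + (1−p)·(-8) = 8p - 8
  Player II's payoff to Tails: p·(-8) + (1−p)·(-4) = -4p - 4
  8p - 8 = -4p - 4  ⇒  12p = 4  ⇒  p = 1/3.
Player I's indifference between Heads and Tails determines Player II's mixing probability q:
  Player I's payoff to Heads: q·0 + (1−q)·8 = -8q + 8
  Player I's payoff to Tails: q·8 + (1−q)·4 = 4q + 4
  -8q + 8 = 4q + 4  ⇒  -12q = -4  ⇒  q = 1/3.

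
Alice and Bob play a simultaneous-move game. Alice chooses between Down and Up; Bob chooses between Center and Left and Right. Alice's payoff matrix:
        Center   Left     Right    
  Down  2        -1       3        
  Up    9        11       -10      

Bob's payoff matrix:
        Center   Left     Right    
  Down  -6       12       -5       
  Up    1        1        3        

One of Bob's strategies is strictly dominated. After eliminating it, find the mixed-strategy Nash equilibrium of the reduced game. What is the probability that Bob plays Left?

Bob's strategy Center is strictly dominated by Right: -5 > -6 and 3 > 1. Eliminate Center.
In a mixed equilibrium Alice is indifferent between Down and Up; this condition fixes q.
  Alice's payoff to Down: q·(-1) + (1−q)·3 = -4q + 3
  Alice's payoff to Up: q·11 + (1−q)·(-10) = 21q - 10
  -4q + 3 = 21q - 10  ⇒  -25q = -13  ⇒  q = 13/25.

q = 13/25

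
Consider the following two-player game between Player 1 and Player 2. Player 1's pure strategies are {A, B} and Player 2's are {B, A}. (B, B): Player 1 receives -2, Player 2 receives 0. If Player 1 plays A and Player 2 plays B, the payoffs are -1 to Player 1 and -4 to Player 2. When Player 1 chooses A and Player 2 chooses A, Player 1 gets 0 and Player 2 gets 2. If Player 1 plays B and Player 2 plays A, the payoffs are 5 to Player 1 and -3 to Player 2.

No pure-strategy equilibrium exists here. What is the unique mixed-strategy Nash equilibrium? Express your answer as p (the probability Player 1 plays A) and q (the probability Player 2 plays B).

For Player 2 to be willing to mix, Player 2 must be indifferent between B and A, which pins down Player 1's mix.
  Player 2's expected payoff from B: p·(-4) + (1−p)·0 = -4p
  Player 2's expected payoff from A: p·2 + (1−p)·(-3) = 5p - 3
  -4p = 5p - 3  ⇒  -9p = -3  ⇒  p = 1/3.
Player 1's indifference between A and B determines Player 2's mixing probability q:
  Player 1's payoff to A: q·(-1) + (1−q)·0 = -q
  Player 1's payoff to B: q·(-2) + (1−q)·5 = -7q + 5
  -q = -7q + 5  ⇒  6q = 5  ⇒  q = 5/6.

p = 1/3, q = 5/6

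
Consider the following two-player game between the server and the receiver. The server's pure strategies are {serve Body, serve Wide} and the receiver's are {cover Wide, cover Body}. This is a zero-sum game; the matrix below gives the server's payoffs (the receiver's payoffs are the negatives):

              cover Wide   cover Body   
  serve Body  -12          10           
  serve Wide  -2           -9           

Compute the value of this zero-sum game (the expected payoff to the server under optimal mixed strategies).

v = -128/29

The receiver's mix must leave the server indifferent between serve Body and serve Wide.
  the server's payoff from serve Body: q·(-12) + (1−q)·10 = -22q + 10
  the server's payoff from serve Wide: q·(-2) + (1−q)·(-9) = 7q - 9
  -22q + 10 = 7q - 9  ⇒  -29q = -19  ⇒  q = 19/29.
The value is the server's expected payoff against this mix (using serve Body): (19/29)·(-12) + (10/29)·10 = -128/29.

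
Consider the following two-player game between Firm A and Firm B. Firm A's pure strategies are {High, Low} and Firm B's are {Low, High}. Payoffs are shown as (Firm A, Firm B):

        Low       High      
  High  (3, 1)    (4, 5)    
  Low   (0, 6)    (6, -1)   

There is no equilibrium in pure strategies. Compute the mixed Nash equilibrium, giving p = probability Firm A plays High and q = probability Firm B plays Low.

Firm B's indifference between Low and High determines Firm A's mixing probability p:
  Firm B's payoff from Low: p·1 + (1−p)·6 = -5p + 6
  Firm B's payoff from High: p·5 + (1−p)·(-1) = 6p - 1
  -5p + 6 = 6p - 1  ⇒  -11p = -7  ⇒  p = 7/11.
For Firm A to be willing to mix, Firm A must be indifferent between High and Low, which pins down Firm B's mix.
  Firm A's expected payoff from High: q·3 + (1−q)·4 = -q + 4
  Firm A's expected payoff from Low: q·0 + (1−q)·6 = -6q + 6
  -q + 4 = -6q + 6  ⇒  5q = 2  ⇒  q = 2/5.

p = 7/11, q = 2/5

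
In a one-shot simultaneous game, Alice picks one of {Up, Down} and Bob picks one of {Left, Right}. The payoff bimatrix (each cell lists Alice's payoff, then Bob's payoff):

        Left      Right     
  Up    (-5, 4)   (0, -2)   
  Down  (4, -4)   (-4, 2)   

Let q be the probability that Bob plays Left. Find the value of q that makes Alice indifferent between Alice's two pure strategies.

In a mixed equilibrium Alice is indifferent between Up and Down; this condition fixes q.
  Alice's payoff to Up: q·(-5) + (1−q)·0 = -5q
  Alice's payoff to Down: q·4 + (1−q)·(-4) = 8q - 4
  -5q = 8q - 4  ⇒  -13q = -4  ⇒  q = 4/13.

q = 4/13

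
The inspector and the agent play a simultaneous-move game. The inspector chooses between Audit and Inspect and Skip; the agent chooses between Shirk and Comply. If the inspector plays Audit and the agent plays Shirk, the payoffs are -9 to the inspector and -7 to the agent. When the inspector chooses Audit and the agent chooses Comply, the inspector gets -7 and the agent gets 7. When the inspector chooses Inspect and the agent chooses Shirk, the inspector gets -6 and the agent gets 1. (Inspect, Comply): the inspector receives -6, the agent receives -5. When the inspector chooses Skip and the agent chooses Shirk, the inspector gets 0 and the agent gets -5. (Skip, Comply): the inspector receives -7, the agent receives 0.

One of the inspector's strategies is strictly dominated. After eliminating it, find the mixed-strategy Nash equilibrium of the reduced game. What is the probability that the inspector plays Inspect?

The inspector's strategy Audit is strictly dominated by Inspect: -6 > -9 and -6 > -7. Eliminate Audit.
Set the agent's expected payoff from Shirk equal to that from Comply:
  the agent's expected payoff from Shirk: p·1 + (1−p)·(-5) = 6p - 5
  the agent's expected payoff from Comply: p·(-5) + (1−p)·0 = -5p
  6p - 5 = -5p  ⇒  11p = 5  ⇒  p = 5/11.

p = 5/11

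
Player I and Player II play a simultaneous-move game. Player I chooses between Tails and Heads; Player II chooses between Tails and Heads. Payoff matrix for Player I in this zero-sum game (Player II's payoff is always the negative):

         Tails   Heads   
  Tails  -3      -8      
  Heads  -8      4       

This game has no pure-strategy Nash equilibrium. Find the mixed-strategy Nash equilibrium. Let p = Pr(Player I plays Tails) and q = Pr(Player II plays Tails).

In a mixed equilibrium Player II is indifferent between Tails and Heads; this condition fixes p.
  Player II's payoff from Tails: p·3 + (1−p)·8 = -5p + 8
  Player II's payoff from Heads: p·8 + (1−p)·(-4) = 12p - 4
  -5p + 8 = 12p - 4  ⇒  -17p = -12  ⇒  p = 12/17.
For Player I to be willing to mix, Player I must be indifferent between Tails and Heads, which pins down Player II's mix.
  Player I's expected payoff from Tails: q·(-3) + (1−q)·(-8) = 5q - 8
  Player I's expected payoff from Heads: q·(-8) + (1−q)·4 = -12q + 4
  5q - 8 = -12q + 4  ⇒  17q = 12  ⇒  q = 12/17.

p = 12/17, q = 12/17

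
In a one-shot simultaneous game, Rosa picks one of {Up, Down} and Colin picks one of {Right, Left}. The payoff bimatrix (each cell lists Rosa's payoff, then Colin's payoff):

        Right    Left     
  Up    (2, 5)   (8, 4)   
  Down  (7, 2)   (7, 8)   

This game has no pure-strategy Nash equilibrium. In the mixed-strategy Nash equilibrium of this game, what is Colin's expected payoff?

Colin's indifference between Right and Left determines Rosa's mixing probability p:
  Colin's payoff from Right: p·5 + (1−p)·2 = 3p + 2
  Colin's payoff from Left: p·4 + (1−p)·8 = -4p + 8
  3p + 2 = -4p + 8  ⇒  7p = 6  ⇒  p = 6/7.
At equilibrium Colin is indifferent across columns, so Colin's payoff equals the payoff from Right: (6/7)·5 + (1/7)·2 = 32/7.

32/7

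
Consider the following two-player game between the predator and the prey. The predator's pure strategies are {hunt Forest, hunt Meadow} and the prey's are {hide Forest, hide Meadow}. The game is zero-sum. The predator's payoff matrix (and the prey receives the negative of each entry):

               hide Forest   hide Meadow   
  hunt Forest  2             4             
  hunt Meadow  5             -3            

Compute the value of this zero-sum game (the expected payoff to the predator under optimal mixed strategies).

v = 13/5

The prey's mix must leave the predator indifferent between hunt Forest and hunt Meadow.
  the predator's payoff from hunt Forest: q·2 + (1−q)·4 = -2q + 4
  the predator's payoff from hunt Meadow: q·5 + (1−q)·(-3) = 8q - 3
  -2q + 4 = 8q - 3  ⇒  -10q = -7  ⇒  q = 7/10.
The value is the predator's expected payoff against this mix (using hunt Forest): (7/10)·2 + (3/10)·4 = 13/5.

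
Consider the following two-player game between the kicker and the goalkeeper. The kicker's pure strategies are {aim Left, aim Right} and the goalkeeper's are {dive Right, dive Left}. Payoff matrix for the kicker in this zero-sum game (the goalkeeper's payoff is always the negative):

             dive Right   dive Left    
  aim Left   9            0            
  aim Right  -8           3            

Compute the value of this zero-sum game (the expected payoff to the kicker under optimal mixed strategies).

v = 27/20

Set the kicker's expected payoff from aim Left equal to that from aim Right:
  the kicker's expected payoff from aim Left: q·9 + (1−q)·0 = 9q
  the kicker's expected payoff from aim Right: q·(-8) + (1−q)·3 = -11q + 3
  9q = -11q + 3  ⇒  20q = 3  ⇒  q = 3/20.
The value is the kicker's expected payoff against this mix (using aim Left): (3/20)·9 + (17/20)·0 = 27/20.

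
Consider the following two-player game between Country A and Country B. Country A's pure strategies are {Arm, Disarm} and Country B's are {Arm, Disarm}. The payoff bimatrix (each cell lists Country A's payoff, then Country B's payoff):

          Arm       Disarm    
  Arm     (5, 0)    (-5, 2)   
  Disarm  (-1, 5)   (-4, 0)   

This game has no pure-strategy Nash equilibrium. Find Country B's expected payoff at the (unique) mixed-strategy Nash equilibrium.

10/7

For Country B to be willing to mix, Country B must be indifferent between Arm and Disarm, which pins down Country A's mix.
  Country B's payoff to Arm: p·0 + (1−p)·5 = -5p + 5
  Country B's payoff to Disarm: p·2 + (1−p)·0 = 2p
  -5p + 5 = 2p  ⇒  -7p = -5  ⇒  p = 5/7.
At equilibrium Country B is indifferent across columns, so Country B's payoff equals the payoff from Arm: (5/7)·0 + (2/7)·5 = 10/7.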